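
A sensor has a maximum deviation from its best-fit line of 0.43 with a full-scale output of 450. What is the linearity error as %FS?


Linearity error = (max deviation / full scale) * 100%.
Linearity = (0.43 / 450) * 100
Linearity = 0.096 %FS

0.096 %FS


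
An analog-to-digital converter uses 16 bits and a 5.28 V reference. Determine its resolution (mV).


The resolution (LSB) of an ADC is Vref / 2^n.
LSB = 5.28 / 2^16
LSB = 5.28 / 65536
LSB = 8.057e-05 V = 0.08056641 mV

0.08056641 mV


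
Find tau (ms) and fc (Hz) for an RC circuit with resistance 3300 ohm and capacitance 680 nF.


Time constant: tau = R * C.
tau = 3300 * 6.80e-07 = 0.002244 s
tau = 2.244 ms
Cutoff frequency: fc = 1 / (2*pi*R*C).
fc = 1 / (2*pi*0.002244) = 70.92 Hz

tau = 2.244 ms, fc = 70.92 Hz


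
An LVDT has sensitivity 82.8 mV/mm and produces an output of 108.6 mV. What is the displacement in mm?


Displacement = Vout / sensitivity.
d = 108.6 / 82.8
d = 1.312 mm

1.312 mm


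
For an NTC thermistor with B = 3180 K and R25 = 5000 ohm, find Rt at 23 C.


NTC thermistor equation: Rt = R25 * exp(B * (1/T - 1/T25)).
T in Kelvin: 296.15 K, T25 = 298.15 K
1/T - 1/T25 = 1/296.15 - 1/298.15 = 2.265e-05
B * (1/T - 1/T25) = 3180 * 2.265e-05 = 0.072
Rt = 5000 * exp(0.072) = 5373.4 ohm

5373.4 ohm


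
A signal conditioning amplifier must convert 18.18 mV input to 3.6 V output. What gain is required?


Gain = Vout / Vin (converting to same units).
G = 3.6 V / 18.18 mV
G = 3600.0 mV / 18.18 mV
G = 198.02

198.02


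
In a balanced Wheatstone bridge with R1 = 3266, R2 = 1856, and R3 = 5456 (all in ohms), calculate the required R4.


At balance: R1*R4 = R2*R3, so R4 = R2*R3/R1.
R4 = 1856 * 5456 / 3266
R4 = 10126336 / 3266
R4 = 3100.53 ohm

3100.53 ohm


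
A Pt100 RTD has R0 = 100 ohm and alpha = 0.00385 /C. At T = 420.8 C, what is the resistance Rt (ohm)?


The RTD equation: Rt = R0 * (1 + alpha * T).
Rt = 100 * (1 + 0.00385 * 420.8)
Rt = 100 * (1 + 1.62008)
Rt = 100 * 2.62008
Rt = 262.008 ohm

262.008 ohm


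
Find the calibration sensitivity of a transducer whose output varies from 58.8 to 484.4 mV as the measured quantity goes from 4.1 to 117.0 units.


Sensitivity = (y2 - y1) / (x2 - x1).
S = (484.4 - 58.8) / (117.0 - 4.1)
S = 425.6 / 112.9
S = 3.7697 mV/unit

3.7697 mV/unit


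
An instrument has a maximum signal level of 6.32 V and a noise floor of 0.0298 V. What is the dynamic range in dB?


Dynamic range = 20 * log10(Vmax / Vnoise).
DR = 20 * log10(6.32 / 0.0298)
DR = 20 * log10(212.08)
DR = 46.53 dB

46.53 dB


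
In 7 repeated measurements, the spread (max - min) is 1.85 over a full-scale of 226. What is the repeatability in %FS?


Repeatability = (spread / full scale) * 100%.
R = (1.85 / 226) * 100
R = 0.819 %FS

0.819 %FS


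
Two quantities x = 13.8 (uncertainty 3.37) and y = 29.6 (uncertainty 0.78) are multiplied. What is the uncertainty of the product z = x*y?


For a product z = x*y, the relative uncertainty is:
uz/z = sqrt((ux/x)^2 + (uy/y)^2)
Relative uncertainties: ux/x = 3.37/13.8 = 0.244203
uy/y = 0.78/29.6 = 0.026351
z = 13.8 * 29.6 = 408.5
uz = 408.5 * sqrt(0.244203^2 + 0.026351^2) = 100.331

100.331


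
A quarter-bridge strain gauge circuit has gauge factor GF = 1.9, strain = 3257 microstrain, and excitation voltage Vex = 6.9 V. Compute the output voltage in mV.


Quarter bridge output: Vout = (GF * epsilon * Vex) / 4.
Vout = (1.9 * 3257e-6 * 6.9) / 4
Vout = 0.04269927 / 4 V
Vout = 0.01067482 V = 10.6748 mV

10.6748 mV


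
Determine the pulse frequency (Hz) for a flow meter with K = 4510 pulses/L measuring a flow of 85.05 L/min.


Frequency = K * Q / 60 (converting L/min to L/s).
f = 4510 * 85.05 / 60
f = 383575.5 / 60
f = 6392.93 Hz

6392.93 Hz


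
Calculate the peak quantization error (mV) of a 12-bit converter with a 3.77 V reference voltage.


The maximum quantization error is +/- LSB/2.
LSB = Vref / 2^n = 3.77 / 4096 = 0.00092041 V
Max error = LSB / 2 = 0.00092041 / 2 = 0.00046021 V
Max error = 0.4602 mV

0.4602 mV


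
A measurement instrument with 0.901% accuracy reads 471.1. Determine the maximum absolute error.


Absolute error = (accuracy% / 100) * reading.
Error = (0.901 / 100) * 471.1
Error = 0.00901 * 471.1
Error = 4.2446

4.2446


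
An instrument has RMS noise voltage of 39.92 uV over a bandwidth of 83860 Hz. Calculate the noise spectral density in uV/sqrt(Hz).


Noise spectral density = Vrms / sqrt(BW).
NSD = 39.92 / sqrt(83860)
NSD = 39.92 / 289.5859
NSD = 0.1379 uV/sqrt(Hz)

0.1379 uV/sqrt(Hz)


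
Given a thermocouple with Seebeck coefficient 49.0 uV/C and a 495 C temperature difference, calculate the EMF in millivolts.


The thermocouple output V = sensitivity * dT.
V = 49.0 uV/C * 495 C
V = 24255.0 uV
V = 24.255 mV

24.255 mV


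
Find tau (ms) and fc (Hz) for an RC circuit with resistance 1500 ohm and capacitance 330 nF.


Time constant: tau = R * C.
tau = 1500 * 3.30e-07 = 0.000495 s
tau = 0.495 ms
Cutoff frequency: fc = 1 / (2*pi*R*C).
fc = 1 / (2*pi*0.000495) = 321.53 Hz

tau = 0.495 ms, fc = 321.53 Hz


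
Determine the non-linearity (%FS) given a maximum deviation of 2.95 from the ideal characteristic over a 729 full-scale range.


Linearity error = (max deviation / full scale) * 100%.
Linearity = (2.95 / 729) * 100
Linearity = 0.405 %FS

0.405 %FS


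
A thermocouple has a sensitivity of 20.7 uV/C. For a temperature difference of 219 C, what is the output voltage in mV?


The thermocouple output V = sensitivity * dT.
V = 20.7 uV/C * 219 C
V = 4533.3 uV
V = 4.533 mV

4.533 mV


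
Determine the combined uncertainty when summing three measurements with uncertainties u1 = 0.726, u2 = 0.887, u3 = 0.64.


For a sum of independent quantities, uc = sqrt(u1^2 + u2^2 + u3^2).
uc = sqrt(0.726^2 + 0.887^2 + 0.64^2)
uc = sqrt(0.527076 + 0.786769 + 0.4096)
uc = 1.3128

1.3128


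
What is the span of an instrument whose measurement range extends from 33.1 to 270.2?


Span = upper range - lower range.
Span = 270.2 - (33.1)
Span = 237.1

237.1


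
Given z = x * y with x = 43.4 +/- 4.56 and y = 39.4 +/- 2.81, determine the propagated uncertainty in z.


For a product z = x*y, the relative uncertainty is:
uz/z = sqrt((ux/x)^2 + (uy/y)^2)
Relative uncertainties: ux/x = 4.56/43.4 = 0.105069
uy/y = 2.81/39.4 = 0.07132
z = 43.4 * 39.4 = 1710.0
uz = 1710.0 * sqrt(0.105069^2 + 0.07132^2) = 217.145

217.145


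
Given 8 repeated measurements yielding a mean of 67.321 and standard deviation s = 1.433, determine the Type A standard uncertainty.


The standard uncertainty for Type A evaluation is u = s / sqrt(n).
u = 1.433 / sqrt(8)
u = 1.433 / 2.8284
u = 0.5066

0.5066


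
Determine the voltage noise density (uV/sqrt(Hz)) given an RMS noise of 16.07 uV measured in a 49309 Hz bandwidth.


Noise spectral density = Vrms / sqrt(BW).
NSD = 16.07 / sqrt(49309)
NSD = 16.07 / 222.0563
NSD = 0.0724 uV/sqrt(Hz)

0.0724 uV/sqrt(Hz)


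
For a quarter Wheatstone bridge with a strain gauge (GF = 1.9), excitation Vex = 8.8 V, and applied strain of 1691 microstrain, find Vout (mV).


Quarter bridge output: Vout = (GF * epsilon * Vex) / 4.
Vout = (1.9 * 1691e-6 * 8.8) / 4
Vout = 0.02827352 / 4 V
Vout = 0.00706838 V = 7.0684 mV

7.0684 mV


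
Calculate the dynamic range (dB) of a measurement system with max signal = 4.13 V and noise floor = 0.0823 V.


Dynamic range = 20 * log10(Vmax / Vnoise).
DR = 20 * log10(4.13 / 0.0823)
DR = 20 * log10(50.18)
DR = 34.01 dB

34.01 dB


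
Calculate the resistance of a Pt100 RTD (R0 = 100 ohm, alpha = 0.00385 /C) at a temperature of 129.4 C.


The RTD equation: Rt = R0 * (1 + alpha * T).
Rt = 100 * (1 + 0.00385 * 129.4)
Rt = 100 * (1 + 0.49819)
Rt = 100 * 1.49819
Rt = 149.819 ohm

149.819 ohm


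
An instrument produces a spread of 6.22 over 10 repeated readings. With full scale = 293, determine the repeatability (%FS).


Repeatability = (spread / full scale) * 100%.
R = (6.22 / 293) * 100
R = 2.123 %FS

2.123 %FS


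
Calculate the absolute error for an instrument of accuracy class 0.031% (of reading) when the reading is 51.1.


Absolute error = (accuracy% / 100) * reading.
Error = (0.031 / 100) * 51.1
Error = 0.00031 * 51.1
Error = 0.0158

0.0158


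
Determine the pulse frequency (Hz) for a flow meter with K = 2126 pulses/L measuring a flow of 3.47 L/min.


Frequency = K * Q / 60 (converting L/min to L/s).
f = 2126 * 3.47 / 60
f = 7377.22 / 60
f = 122.95 Hz

122.95 Hz


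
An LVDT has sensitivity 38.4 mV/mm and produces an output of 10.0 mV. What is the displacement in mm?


Displacement = Vout / sensitivity.
d = 10.0 / 38.4
d = 0.26 mm

0.26 mm


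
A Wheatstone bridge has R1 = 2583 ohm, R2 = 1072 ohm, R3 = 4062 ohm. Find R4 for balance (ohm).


At balance: R1*R4 = R2*R3, so R4 = R2*R3/R1.
R4 = 1072 * 4062 / 2583
R4 = 4354464 / 2583
R4 = 1685.82 ohm

1685.82 ohm


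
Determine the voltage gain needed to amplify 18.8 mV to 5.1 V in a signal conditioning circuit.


Gain = Vout / Vin (converting to same units).
G = 5.1 V / 18.8 mV
G = 5100.0 mV / 18.8 mV
G = 271.28

271.28


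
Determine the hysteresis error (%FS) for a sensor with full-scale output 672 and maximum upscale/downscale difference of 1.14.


Hysteresis = (max difference / full scale) * 100%.
H = (1.14 / 672) * 100
H = 0.17 %FS

0.17 %FS


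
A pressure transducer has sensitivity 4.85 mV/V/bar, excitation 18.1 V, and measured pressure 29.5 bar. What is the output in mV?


Output = sensitivity * Vex * P.
Vout = 4.85 * 18.1 * 29.5
Vout = 87.785 * 29.5
Vout = 2589.66 mV

2589.66 mV


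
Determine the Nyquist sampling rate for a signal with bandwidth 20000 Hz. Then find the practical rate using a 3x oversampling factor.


By Nyquist theorem, fs_min = 2 * fmax.
fs_min = 2 * 20000 = 40000 Hz
Practical rate = 3 * fs_min = 3 * 40000 = 120000 Hz

fs_min = 40000 Hz, fs_practical = 120000 Hz


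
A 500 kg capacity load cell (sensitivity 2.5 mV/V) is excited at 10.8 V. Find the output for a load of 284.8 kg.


Vout = rated_output * Vex * (load / capacity).
Vout = 2.5 * 10.8 * (284.8 / 500)
Vout = 2.5 * 10.8 * 0.5696
Vout = 15.379 mV

15.379 mV


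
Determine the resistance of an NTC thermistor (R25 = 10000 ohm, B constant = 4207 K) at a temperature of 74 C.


NTC thermistor equation: Rt = R25 * exp(B * (1/T - 1/T25)).
T in Kelvin: 347.15 K, T25 = 298.15 K
1/T - 1/T25 = 1/347.15 - 1/298.15 = -0.00047342
B * (1/T - 1/T25) = 4207 * -0.00047342 = -1.9917
Rt = 10000 * exp(-1.9917) = 1364.7 ohm

1364.7 ohm


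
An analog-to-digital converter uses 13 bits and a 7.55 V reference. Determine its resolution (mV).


The resolution (LSB) of an ADC is Vref / 2^n.
LSB = 7.55 / 2^13
LSB = 7.55 / 8192
LSB = 0.00092163 V = 0.92163086 mV

0.92163086 mV


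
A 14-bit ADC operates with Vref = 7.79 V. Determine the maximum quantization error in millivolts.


The maximum quantization error is +/- LSB/2.
LSB = Vref / 2^n = 7.79 / 16384 = 0.00047546 V
Max error = LSB / 2 = 0.00047546 / 2 = 0.00023773 V
Max error = 0.2377 mV

0.2377 mV


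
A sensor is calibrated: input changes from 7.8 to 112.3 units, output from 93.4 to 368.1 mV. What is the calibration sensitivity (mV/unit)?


Sensitivity = (y2 - y1) / (x2 - x1).
S = (368.1 - 93.4) / (112.3 - 7.8)
S = 274.7 / 104.5
S = 2.6287 mV/unit

2.6287 mV/unit


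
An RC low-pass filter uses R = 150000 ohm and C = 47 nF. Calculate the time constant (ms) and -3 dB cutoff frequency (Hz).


Time constant: tau = R * C.
tau = 150000 * 4.70e-08 = 0.00705 s
tau = 7.05 ms
Cutoff frequency: fc = 1 / (2*pi*R*C).
fc = 1 / (2*pi*0.00705) = 22.58 Hz

tau = 7.05 ms, fc = 22.58 Hz


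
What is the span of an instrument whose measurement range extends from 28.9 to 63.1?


Span = upper range - lower range.
Span = 63.1 - (28.9)
Span = 34.2

34.2


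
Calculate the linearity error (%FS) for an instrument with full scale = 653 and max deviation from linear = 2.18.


Linearity error = (max deviation / full scale) * 100%.
Linearity = (2.18 / 653) * 100
Linearity = 0.334 %FS

0.334 %FS


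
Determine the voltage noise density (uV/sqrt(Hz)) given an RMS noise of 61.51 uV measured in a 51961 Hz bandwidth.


Noise spectral density = Vrms / sqrt(BW).
NSD = 61.51 / sqrt(51961)
NSD = 61.51 / 227.9496
NSD = 0.2698 uV/sqrt(Hz)

0.2698 uV/sqrt(Hz)


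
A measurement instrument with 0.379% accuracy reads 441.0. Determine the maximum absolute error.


Absolute error = (accuracy% / 100) * reading.
Error = (0.379 / 100) * 441.0
Error = 0.00379 * 441.0
Error = 1.6714

1.6714


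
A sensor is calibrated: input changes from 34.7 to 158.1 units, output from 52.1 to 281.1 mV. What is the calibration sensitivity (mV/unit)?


Sensitivity = (y2 - y1) / (x2 - x1).
S = (281.1 - 52.1) / (158.1 - 34.7)
S = 229.0 / 123.4
S = 1.8558 mV/unit

1.8558 mV/unit


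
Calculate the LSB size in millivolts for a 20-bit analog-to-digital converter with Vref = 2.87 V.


The resolution (LSB) of an ADC is Vref / 2^n.
LSB = 2.87 / 2^20
LSB = 2.87 / 1048576
LSB = 2.74e-06 V = 0.00273705 mV

0.00273705 mV


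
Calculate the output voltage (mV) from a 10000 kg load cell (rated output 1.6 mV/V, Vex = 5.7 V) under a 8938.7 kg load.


Vout = rated_output * Vex * (load / capacity).
Vout = 1.6 * 5.7 * (8938.7 / 10000)
Vout = 1.6 * 5.7 * 0.89387
Vout = 8.152 mV

8.152 mV


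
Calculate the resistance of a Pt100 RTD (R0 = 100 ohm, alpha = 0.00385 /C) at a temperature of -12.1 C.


The RTD equation: Rt = R0 * (1 + alpha * T).
Rt = 100 * (1 + 0.00385 * -12.1)
Rt = 100 * (1 + -0.046585)
Rt = 100 * 0.953415
Rt = 95.341 ohm

95.341 ohm


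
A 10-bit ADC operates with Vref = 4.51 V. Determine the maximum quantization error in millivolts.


The maximum quantization error is +/- LSB/2.
LSB = Vref / 2^n = 4.51 / 1024 = 0.0044043 V
Max error = LSB / 2 = 0.0044043 / 2 = 0.00220215 V
Max error = 2.2021 mV

2.2021 mV


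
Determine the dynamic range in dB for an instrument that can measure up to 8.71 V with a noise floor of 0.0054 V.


Dynamic range = 20 * log10(Vmax / Vnoise).
DR = 20 * log10(8.71 / 0.0054)
DR = 20 * log10(1612.96)
DR = 64.15 dB

64.15 dB


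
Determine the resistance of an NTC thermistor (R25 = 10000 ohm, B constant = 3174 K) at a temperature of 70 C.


NTC thermistor equation: Rt = R25 * exp(B * (1/T - 1/T25)).
T in Kelvin: 343.15 K, T25 = 298.15 K
1/T - 1/T25 = 1/343.15 - 1/298.15 = -0.00043984
B * (1/T - 1/T25) = 3174 * -0.00043984 = -1.396
Rt = 10000 * exp(-1.396) = 2475.7 ohm

2475.7 ohm


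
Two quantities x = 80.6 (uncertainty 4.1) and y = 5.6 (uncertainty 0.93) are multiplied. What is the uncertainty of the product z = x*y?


For a product z = x*y, the relative uncertainty is:
uz/z = sqrt((ux/x)^2 + (uy/y)^2)
Relative uncertainties: ux/x = 4.1/80.6 = 0.050868
uy/y = 0.93/5.6 = 0.166071
z = 80.6 * 5.6 = 451.4
uz = 451.4 * sqrt(0.050868^2 + 0.166071^2) = 78.396

78.396


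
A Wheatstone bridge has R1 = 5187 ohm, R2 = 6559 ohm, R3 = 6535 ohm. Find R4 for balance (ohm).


At balance: R1*R4 = R2*R3, so R4 = R2*R3/R1.
R4 = 6559 * 6535 / 5187
R4 = 42863065 / 5187
R4 = 8263.56 ohm

8263.56 ohm


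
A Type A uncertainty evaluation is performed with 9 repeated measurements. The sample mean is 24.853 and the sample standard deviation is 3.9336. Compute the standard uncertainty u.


The standard uncertainty for Type A evaluation is u = s / sqrt(n).
u = 3.9336 / sqrt(9)
u = 3.9336 / 3.0
u = 1.3112

1.3112


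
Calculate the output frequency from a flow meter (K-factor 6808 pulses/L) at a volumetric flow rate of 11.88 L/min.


Frequency = K * Q / 60 (converting L/min to L/s).
f = 6808 * 11.88 / 60
f = 80879.04 / 60
f = 1347.98 Hz

1347.98 Hz


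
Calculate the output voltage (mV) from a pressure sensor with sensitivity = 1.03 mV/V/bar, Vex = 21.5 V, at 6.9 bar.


Output = sensitivity * Vex * P.
Vout = 1.03 * 21.5 * 6.9
Vout = 22.145 * 6.9
Vout = 152.8 mV

152.8 mV


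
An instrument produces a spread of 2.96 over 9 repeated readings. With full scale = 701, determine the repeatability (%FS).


Repeatability = (spread / full scale) * 100%.
R = (2.96 / 701) * 100
R = 0.422 %FS

0.422 %FS


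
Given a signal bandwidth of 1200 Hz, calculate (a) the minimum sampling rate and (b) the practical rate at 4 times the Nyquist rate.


By Nyquist theorem, fs_min = 2 * fmax.
fs_min = 2 * 1200 = 2400 Hz
Practical rate = 4 * fs_min = 4 * 2400 = 9600 Hz

fs_min = 2400 Hz, fs_practical = 9600 Hz


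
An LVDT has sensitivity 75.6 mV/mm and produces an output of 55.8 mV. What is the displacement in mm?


Displacement = Vout / sensitivity.
d = 55.8 / 75.6
d = 0.738 mm

0.738 mm


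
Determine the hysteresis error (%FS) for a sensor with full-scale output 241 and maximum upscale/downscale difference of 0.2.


Hysteresis = (max difference / full scale) * 100%.
H = (0.2 / 241) * 100
H = 0.083 %FS

0.083 %FS


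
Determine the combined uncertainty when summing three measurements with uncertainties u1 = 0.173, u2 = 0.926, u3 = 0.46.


For a sum of independent quantities, uc = sqrt(u1^2 + u2^2 + u3^2).
uc = sqrt(0.173^2 + 0.926^2 + 0.46^2)
uc = sqrt(0.029929 + 0.857476 + 0.2116)
uc = 1.0483

1.0483


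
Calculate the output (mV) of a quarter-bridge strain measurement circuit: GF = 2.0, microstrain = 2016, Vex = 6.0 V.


Quarter bridge output: Vout = (GF * epsilon * Vex) / 4.
Vout = (2.0 * 2016e-6 * 6.0) / 4
Vout = 0.024192 / 4 V
Vout = 0.006048 V = 6.048 mV

6.048 mV


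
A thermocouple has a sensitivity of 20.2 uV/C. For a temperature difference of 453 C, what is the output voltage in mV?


The thermocouple output V = sensitivity * dT.
V = 20.2 uV/C * 453 C
V = 9150.6 uV
V = 9.151 mV

9.151 mV


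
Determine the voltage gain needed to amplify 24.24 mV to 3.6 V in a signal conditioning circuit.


Gain = Vout / Vin (converting to same units).
G = 3.6 V / 24.24 mV
G = 3600.0 mV / 24.24 mV
G = 148.51

148.51


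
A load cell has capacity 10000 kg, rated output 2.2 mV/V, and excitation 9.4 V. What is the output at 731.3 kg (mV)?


Vout = rated_output * Vex * (load / capacity).
Vout = 2.2 * 9.4 * (731.3 / 10000)
Vout = 2.2 * 9.4 * 0.07313
Vout = 1.512 mV

1.512 mV


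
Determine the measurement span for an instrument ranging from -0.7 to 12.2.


Span = upper range - lower range.
Span = 12.2 - (-0.7)
Span = 12.9

12.9


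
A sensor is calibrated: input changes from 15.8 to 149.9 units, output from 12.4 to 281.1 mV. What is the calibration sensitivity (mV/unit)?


Sensitivity = (y2 - y1) / (x2 - x1).
S = (281.1 - 12.4) / (149.9 - 15.8)
S = 268.7 / 134.1
S = 2.0037 mV/unit

2.0037 mV/unit


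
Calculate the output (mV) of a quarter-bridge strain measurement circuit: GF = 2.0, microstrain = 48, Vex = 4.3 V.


Quarter bridge output: Vout = (GF * epsilon * Vex) / 4.
Vout = (2.0 * 48e-6 * 4.3) / 4
Vout = 0.0004128 / 4 V
Vout = 0.0001032 V = 0.1032 mV

0.1032 mV


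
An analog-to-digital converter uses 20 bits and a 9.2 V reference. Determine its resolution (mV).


The resolution (LSB) of an ADC is Vref / 2^n.
LSB = 9.2 / 2^20
LSB = 9.2 / 1048576
LSB = 8.77e-06 V = 0.0087738 mV

0.0087738 mV


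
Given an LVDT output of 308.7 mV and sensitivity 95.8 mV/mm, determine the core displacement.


Displacement = Vout / sensitivity.
d = 308.7 / 95.8
d = 3.222 mm

3.222 mm


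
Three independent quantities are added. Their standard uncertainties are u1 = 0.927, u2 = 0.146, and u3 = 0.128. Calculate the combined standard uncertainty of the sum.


For a sum of independent quantities, uc = sqrt(u1^2 + u2^2 + u3^2).
uc = sqrt(0.927^2 + 0.146^2 + 0.128^2)
uc = sqrt(0.859329 + 0.021316 + 0.016384)
uc = 0.9471

0.9471


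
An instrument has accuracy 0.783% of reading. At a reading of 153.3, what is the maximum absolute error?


Absolute error = (accuracy% / 100) * reading.
Error = (0.783 / 100) * 153.3
Error = 0.00783 * 153.3
Error = 1.2003

1.2003


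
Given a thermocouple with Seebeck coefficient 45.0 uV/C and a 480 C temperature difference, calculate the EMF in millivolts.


The thermocouple output V = sensitivity * dT.
V = 45.0 uV/C * 480 C
V = 21600.0 uV
V = 21.6 mV

21.6 mV


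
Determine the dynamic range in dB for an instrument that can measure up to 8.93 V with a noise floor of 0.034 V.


Dynamic range = 20 * log10(Vmax / Vnoise).
DR = 20 * log10(8.93 / 0.034)
DR = 20 * log10(262.65)
DR = 48.39 dB

48.39 dB


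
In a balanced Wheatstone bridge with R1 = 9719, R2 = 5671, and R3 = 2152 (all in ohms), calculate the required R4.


At balance: R1*R4 = R2*R3, so R4 = R2*R3/R1.
R4 = 5671 * 2152 / 9719
R4 = 12203992 / 9719
R4 = 1255.68 ohm

1255.68 ohm


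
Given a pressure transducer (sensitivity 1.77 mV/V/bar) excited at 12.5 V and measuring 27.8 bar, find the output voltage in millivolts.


Output = sensitivity * Vex * P.
Vout = 1.77 * 12.5 * 27.8
Vout = 22.125 * 27.8
Vout = 615.08 mV

615.08 mV


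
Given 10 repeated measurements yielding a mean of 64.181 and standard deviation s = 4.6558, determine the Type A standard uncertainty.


The standard uncertainty for Type A evaluation is u = s / sqrt(n).
u = 4.6558 / sqrt(10)
u = 4.6558 / 3.1623
u = 1.4723

1.4723


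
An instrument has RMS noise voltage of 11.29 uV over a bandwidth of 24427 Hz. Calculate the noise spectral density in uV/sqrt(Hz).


Noise spectral density = Vrms / sqrt(BW).
NSD = 11.29 / sqrt(24427)
NSD = 11.29 / 156.2914
NSD = 0.0722 uV/sqrt(Hz)

0.0722 uV/sqrt(Hz)


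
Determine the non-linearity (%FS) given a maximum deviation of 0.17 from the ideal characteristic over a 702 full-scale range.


Linearity error = (max deviation / full scale) * 100%.
Linearity = (0.17 / 702) * 100
Linearity = 0.024 %FS

0.024 %FS


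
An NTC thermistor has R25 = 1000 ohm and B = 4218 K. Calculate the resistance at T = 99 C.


NTC thermistor equation: Rt = R25 * exp(B * (1/T - 1/T25)).
T in Kelvin: 372.15 K, T25 = 298.15 K
1/T - 1/T25 = 1/372.15 - 1/298.15 = -0.00066693
B * (1/T - 1/T25) = 4218 * -0.00066693 = -2.8131
Rt = 1000 * exp(-2.8131) = 60.0 ohm

60.0 ohm


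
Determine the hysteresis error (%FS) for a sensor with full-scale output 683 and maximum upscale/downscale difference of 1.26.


Hysteresis = (max difference / full scale) * 100%.
H = (1.26 / 683) * 100
H = 0.184 %FS

0.184 %FS


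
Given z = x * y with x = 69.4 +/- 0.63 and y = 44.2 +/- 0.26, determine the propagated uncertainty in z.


For a product z = x*y, the relative uncertainty is:
uz/z = sqrt((ux/x)^2 + (uy/y)^2)
Relative uncertainties: ux/x = 0.63/69.4 = 0.009078
uy/y = 0.26/44.2 = 0.005882
z = 69.4 * 44.2 = 3067.5
uz = 3067.5 * sqrt(0.009078^2 + 0.005882^2) = 33.181

33.181


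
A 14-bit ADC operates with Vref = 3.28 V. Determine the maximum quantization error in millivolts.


The maximum quantization error is +/- LSB/2.
LSB = Vref / 2^n = 3.28 / 16384 = 0.0002002 V
Max error = LSB / 2 = 0.0002002 / 2 = 0.0001001 V
Max error = 0.1001 mV

0.1001 mV


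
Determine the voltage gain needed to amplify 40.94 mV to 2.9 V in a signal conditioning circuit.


Gain = Vout / Vin (converting to same units).
G = 2.9 V / 40.94 mV
G = 2900.0 mV / 40.94 mV
G = 70.84

70.84


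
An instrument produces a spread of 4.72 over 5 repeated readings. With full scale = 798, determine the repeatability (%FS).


Repeatability = (spread / full scale) * 100%.
R = (4.72 / 798) * 100
R = 0.591 %FS

0.591 %FS


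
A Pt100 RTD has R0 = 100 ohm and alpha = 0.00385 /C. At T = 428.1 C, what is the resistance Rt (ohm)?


The RTD equation: Rt = R0 * (1 + alpha * T).
Rt = 100 * (1 + 0.00385 * 428.1)
Rt = 100 * (1 + 1.648185)
Rt = 100 * 2.648185
Rt = 264.819 ohm

264.819 ohm


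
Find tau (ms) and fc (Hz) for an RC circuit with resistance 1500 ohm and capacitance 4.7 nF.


Time constant: tau = R * C.
tau = 1500 * 4.70e-09 = 7.05e-06 s
tau = 0.0071 ms
Cutoff frequency: fc = 1 / (2*pi*R*C).
fc = 1 / (2*pi*7.05e-06) = 22575.17 Hz

tau = 0.0071 ms, fc = 22575.17 Hz


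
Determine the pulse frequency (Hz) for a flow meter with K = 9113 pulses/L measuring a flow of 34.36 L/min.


Frequency = K * Q / 60 (converting L/min to L/s).
f = 9113 * 34.36 / 60
f = 313122.68 / 60
f = 5218.71 Hz

5218.71 Hz


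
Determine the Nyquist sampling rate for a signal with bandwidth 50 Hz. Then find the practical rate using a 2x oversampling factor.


By Nyquist theorem, fs_min = 2 * fmax.
fs_min = 2 * 50 = 100 Hz
Practical rate = 2 * fs_min = 2 * 100 = 200 Hz

fs_min = 100 Hz, fs_practical = 200 Hz


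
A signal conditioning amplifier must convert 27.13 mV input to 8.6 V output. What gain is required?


Gain = Vout / Vin (converting to same units).
G = 8.6 V / 27.13 mV
G = 8600.0 mV / 27.13 mV
G = 316.99

316.99


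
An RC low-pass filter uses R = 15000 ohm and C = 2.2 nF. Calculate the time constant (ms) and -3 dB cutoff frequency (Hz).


Time constant: tau = R * C.
tau = 15000 * 2.20e-09 = 3.3e-05 s
tau = 0.033 ms
Cutoff frequency: fc = 1 / (2*pi*R*C).
fc = 1 / (2*pi*3.3e-05) = 4822.88 Hz

tau = 0.033 ms, fc = 4822.88 Hz


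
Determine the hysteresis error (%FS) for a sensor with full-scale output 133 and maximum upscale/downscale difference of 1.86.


Hysteresis = (max difference / full scale) * 100%.
H = (1.86 / 133) * 100
H = 1.398 %FS

1.398 %FS


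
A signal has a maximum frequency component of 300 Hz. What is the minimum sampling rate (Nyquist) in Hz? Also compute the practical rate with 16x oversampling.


By Nyquist theorem, fs_min = 2 * fmax.
fs_min = 2 * 300 = 600 Hz
Practical rate = 16 * fs_min = 16 * 600 = 9600 Hz

fs_min = 600 Hz, fs_practical = 9600 Hz


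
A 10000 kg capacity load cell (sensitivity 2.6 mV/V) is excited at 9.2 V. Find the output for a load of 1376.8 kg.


Vout = rated_output * Vex * (load / capacity).
Vout = 2.6 * 9.2 * (1376.8 / 10000)
Vout = 2.6 * 9.2 * 0.13768
Vout = 3.293 mV

3.293 mV


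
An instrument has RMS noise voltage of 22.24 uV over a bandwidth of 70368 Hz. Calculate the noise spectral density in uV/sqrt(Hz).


Noise spectral density = Vrms / sqrt(BW).
NSD = 22.24 / sqrt(70368)
NSD = 22.24 / 265.2697
NSD = 0.0838 uV/sqrt(Hz)

0.0838 uV/sqrt(Hz)


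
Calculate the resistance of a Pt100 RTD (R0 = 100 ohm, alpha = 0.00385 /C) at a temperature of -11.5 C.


The RTD equation: Rt = R0 * (1 + alpha * T).
Rt = 100 * (1 + 0.00385 * -11.5)
Rt = 100 * (1 + -0.044275)
Rt = 100 * 0.955725
Rt = 95.573 ohm

95.573 ohm


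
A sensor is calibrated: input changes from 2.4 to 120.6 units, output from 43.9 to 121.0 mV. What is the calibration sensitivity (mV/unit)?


Sensitivity = (y2 - y1) / (x2 - x1).
S = (121.0 - 43.9) / (120.6 - 2.4)
S = 77.1 / 118.2
S = 0.6523 mV/unit

0.6523 mV/unit


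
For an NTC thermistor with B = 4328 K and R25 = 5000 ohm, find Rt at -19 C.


NTC thermistor equation: Rt = R25 * exp(B * (1/T - 1/T25)).
T in Kelvin: 254.15 K, T25 = 298.15 K
1/T - 1/T25 = 1/254.15 - 1/298.15 = 0.00058067
B * (1/T - 1/T25) = 4328 * 0.00058067 = 2.5131
Rt = 5000 * exp(2.5131) = 61717.5 ohm

61717.5 ohm


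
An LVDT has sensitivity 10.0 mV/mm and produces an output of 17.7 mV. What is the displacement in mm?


Displacement = Vout / sensitivity.
d = 17.7 / 10.0
d = 1.77 mm

1.77 mm


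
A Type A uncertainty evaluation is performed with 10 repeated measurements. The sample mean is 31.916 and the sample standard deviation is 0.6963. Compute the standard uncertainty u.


The standard uncertainty for Type A evaluation is u = s / sqrt(n).
u = 0.6963 / sqrt(10)
u = 0.6963 / 3.1623
u = 0.2202

0.2202


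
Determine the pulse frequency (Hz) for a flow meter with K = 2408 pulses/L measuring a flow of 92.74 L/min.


Frequency = K * Q / 60 (converting L/min to L/s).
f = 2408 * 92.74 / 60
f = 223317.92 / 60
f = 3721.97 Hz

3721.97 Hz


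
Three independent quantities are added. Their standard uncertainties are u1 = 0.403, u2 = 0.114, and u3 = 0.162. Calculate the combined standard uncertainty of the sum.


For a sum of independent quantities, uc = sqrt(u1^2 + u2^2 + u3^2).
uc = sqrt(0.403^2 + 0.114^2 + 0.162^2)
uc = sqrt(0.162409 + 0.012996 + 0.026244)
uc = 0.4491

0.4491


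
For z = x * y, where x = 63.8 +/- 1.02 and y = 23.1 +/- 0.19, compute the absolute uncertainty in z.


For a product z = x*y, the relative uncertainty is:
uz/z = sqrt((ux/x)^2 + (uy/y)^2)
Relative uncertainties: ux/x = 1.02/63.8 = 0.015987
uy/y = 0.19/23.1 = 0.008225
z = 63.8 * 23.1 = 1473.8
uz = 1473.8 * sqrt(0.015987^2 + 0.008225^2) = 26.497

26.497


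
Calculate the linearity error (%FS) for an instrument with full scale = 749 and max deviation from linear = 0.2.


Linearity error = (max deviation / full scale) * 100%.
Linearity = (0.2 / 749) * 100
Linearity = 0.027 %FS

0.027 %FS


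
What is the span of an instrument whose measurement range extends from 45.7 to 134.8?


Span = upper range - lower range.
Span = 134.8 - (45.7)
Span = 89.1

89.1


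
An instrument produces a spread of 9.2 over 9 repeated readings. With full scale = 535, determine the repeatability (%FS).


Repeatability = (spread / full scale) * 100%.
R = (9.2 / 535) * 100
R = 1.72 %FS

1.72 %FS


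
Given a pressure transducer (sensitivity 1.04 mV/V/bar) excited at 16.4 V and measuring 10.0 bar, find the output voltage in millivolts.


Output = sensitivity * Vex * P.
Vout = 1.04 * 16.4 * 10.0
Vout = 17.056 * 10.0
Vout = 170.56 mV

170.56 mV


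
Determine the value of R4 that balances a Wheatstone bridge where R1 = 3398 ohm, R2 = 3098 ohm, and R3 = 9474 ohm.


At balance: R1*R4 = R2*R3, so R4 = R2*R3/R1.
R4 = 3098 * 9474 / 3398
R4 = 29350452 / 3398
R4 = 8637.57 ohm

8637.57 ohm


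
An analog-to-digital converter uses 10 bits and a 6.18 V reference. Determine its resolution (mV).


The resolution (LSB) of an ADC is Vref / 2^n.
LSB = 6.18 / 2^10
LSB = 6.18 / 1024
LSB = 0.00603516 V = 6.03515625 mV

6.03515625 mV


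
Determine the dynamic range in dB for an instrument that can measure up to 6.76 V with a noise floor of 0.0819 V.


Dynamic range = 20 * log10(Vmax / Vnoise).
DR = 20 * log10(6.76 / 0.0819)
DR = 20 * log10(82.54)
DR = 38.33 dB

38.33 dB


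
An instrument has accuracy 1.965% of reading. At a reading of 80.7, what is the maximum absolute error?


Absolute error = (accuracy% / 100) * reading.
Error = (1.965 / 100) * 80.7
Error = 0.01965 * 80.7
Error = 1.5858

1.5858


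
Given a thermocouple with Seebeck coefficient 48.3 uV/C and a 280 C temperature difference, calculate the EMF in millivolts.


The thermocouple output V = sensitivity * dT.
V = 48.3 uV/C * 280 C
V = 13524.0 uV
V = 13.524 mV

13.524 mV


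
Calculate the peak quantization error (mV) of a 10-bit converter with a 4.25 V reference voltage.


The maximum quantization error is +/- LSB/2.
LSB = Vref / 2^n = 4.25 / 1024 = 0.00415039 V
Max error = LSB / 2 = 0.00415039 / 2 = 0.0020752 V
Max error = 2.0752 mV

2.0752 mV


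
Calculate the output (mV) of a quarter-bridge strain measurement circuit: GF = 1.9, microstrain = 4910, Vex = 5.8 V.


Quarter bridge output: Vout = (GF * epsilon * Vex) / 4.
Vout = (1.9 * 4910e-6 * 5.8) / 4
Vout = 0.0541082 / 4 V
Vout = 0.01352705 V = 13.527 mV

13.527 mV


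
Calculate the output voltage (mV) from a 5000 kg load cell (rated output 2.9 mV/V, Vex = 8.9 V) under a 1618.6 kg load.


Vout = rated_output * Vex * (load / capacity).
Vout = 2.9 * 8.9 * (1618.6 / 5000)
Vout = 2.9 * 8.9 * 0.32372
Vout = 8.355 mV

8.355 mV


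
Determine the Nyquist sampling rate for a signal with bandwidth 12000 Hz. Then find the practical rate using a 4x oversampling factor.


By Nyquist theorem, fs_min = 2 * fmax.
fs_min = 2 * 12000 = 24000 Hz
Practical rate = 4 * fs_min = 4 * 24000 = 96000 Hz

fs_min = 24000 Hz, fs_practical = 96000 Hz


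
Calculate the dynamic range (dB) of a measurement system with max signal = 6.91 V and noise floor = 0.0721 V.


Dynamic range = 20 * log10(Vmax / Vnoise).
DR = 20 * log10(6.91 / 0.0721)
DR = 20 * log10(95.84)
DR = 39.63 dB

39.63 dB


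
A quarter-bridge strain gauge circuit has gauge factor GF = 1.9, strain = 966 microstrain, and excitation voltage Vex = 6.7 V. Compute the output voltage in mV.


Quarter bridge output: Vout = (GF * epsilon * Vex) / 4.
Vout = (1.9 * 966e-6 * 6.7) / 4
Vout = 0.01229718 / 4 V
Vout = 0.00307429 V = 3.0743 mV

3.0743 mV


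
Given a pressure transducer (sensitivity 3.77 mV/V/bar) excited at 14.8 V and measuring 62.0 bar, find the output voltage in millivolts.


Output = sensitivity * Vex * P.
Vout = 3.77 * 14.8 * 62.0
Vout = 55.796 * 62.0
Vout = 3459.35 mV

3459.35 mV


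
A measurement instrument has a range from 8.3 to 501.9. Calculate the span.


Span = upper range - lower range.
Span = 501.9 - (8.3)
Span = 493.6

493.6


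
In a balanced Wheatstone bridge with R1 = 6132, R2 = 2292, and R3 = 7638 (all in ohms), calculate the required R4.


At balance: R1*R4 = R2*R3, so R4 = R2*R3/R1.
R4 = 2292 * 7638 / 6132
R4 = 17506296 / 6132
R4 = 2854.91 ohm

2854.91 ohm


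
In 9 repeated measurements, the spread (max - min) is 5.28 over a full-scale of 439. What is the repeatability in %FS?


Repeatability = (spread / full scale) * 100%.
R = (5.28 / 439) * 100
R = 1.203 %FS

1.203 %FS


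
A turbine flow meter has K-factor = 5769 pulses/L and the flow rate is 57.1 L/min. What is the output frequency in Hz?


Frequency = K * Q / 60 (converting L/min to L/s).
f = 5769 * 57.1 / 60
f = 329409.9 / 60
f = 5490.16 Hz

5490.16 Hz


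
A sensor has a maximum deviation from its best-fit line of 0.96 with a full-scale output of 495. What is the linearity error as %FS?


Linearity error = (max deviation / full scale) * 100%.
Linearity = (0.96 / 495) * 100
Linearity = 0.194 %FS

0.194 %FS


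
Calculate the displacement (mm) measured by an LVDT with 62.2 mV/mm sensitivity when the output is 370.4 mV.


Displacement = Vout / sensitivity.
d = 370.4 / 62.2
d = 5.955 mm

5.955 mm


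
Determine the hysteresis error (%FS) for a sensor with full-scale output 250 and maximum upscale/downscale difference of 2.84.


Hysteresis = (max difference / full scale) * 100%.
H = (2.84 / 250) * 100
H = 1.136 %FS

1.136 %FS


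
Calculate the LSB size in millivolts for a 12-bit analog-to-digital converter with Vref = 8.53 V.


The resolution (LSB) of an ADC is Vref / 2^n.
LSB = 8.53 / 2^12
LSB = 8.53 / 4096
LSB = 0.00208252 V = 2.08251953 mV

2.08251953 mV


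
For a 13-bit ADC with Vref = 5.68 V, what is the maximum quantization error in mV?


The maximum quantization error is +/- LSB/2.
LSB = Vref / 2^n = 5.68 / 8192 = 0.00069336 V
Max error = LSB / 2 = 0.00069336 / 2 = 0.00034668 V
Max error = 0.3467 mV

0.3467 mV


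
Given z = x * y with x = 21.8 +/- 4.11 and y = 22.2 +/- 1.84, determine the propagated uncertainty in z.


For a product z = x*y, the relative uncertainty is:
uz/z = sqrt((ux/x)^2 + (uy/y)^2)
Relative uncertainties: ux/x = 4.11/21.8 = 0.188532
uy/y = 1.84/22.2 = 0.082883
z = 21.8 * 22.2 = 484.0
uz = 484.0 * sqrt(0.188532^2 + 0.082883^2) = 99.67

99.67


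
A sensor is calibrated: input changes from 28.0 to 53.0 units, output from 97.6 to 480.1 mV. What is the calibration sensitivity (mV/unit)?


Sensitivity = (y2 - y1) / (x2 - x1).
S = (480.1 - 97.6) / (53.0 - 28.0)
S = 382.5 / 25.0
S = 15.3 mV/unit

15.3 mV/unit


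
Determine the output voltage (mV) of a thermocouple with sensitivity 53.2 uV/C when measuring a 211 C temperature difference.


The thermocouple output V = sensitivity * dT.
V = 53.2 uV/C * 211 C
V = 11225.2 uV
V = 11.225 mV

11.225 mV


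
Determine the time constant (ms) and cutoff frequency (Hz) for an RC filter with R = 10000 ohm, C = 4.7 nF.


Time constant: tau = R * C.
tau = 10000 * 4.70e-09 = 4.7e-05 s
tau = 0.047 ms
Cutoff frequency: fc = 1 / (2*pi*R*C).
fc = 1 / (2*pi*4.7e-05) = 3386.28 Hz

tau = 0.047 ms, fc = 3386.28 Hz


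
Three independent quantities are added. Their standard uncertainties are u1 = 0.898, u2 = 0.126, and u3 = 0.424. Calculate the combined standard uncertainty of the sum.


For a sum of independent quantities, uc = sqrt(u1^2 + u2^2 + u3^2).
uc = sqrt(0.898^2 + 0.126^2 + 0.424^2)
uc = sqrt(0.806404 + 0.015876 + 0.179776)
uc = 1.001

1.001


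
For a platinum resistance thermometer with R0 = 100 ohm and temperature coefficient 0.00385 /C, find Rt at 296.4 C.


The RTD equation: Rt = R0 * (1 + alpha * T).
Rt = 100 * (1 + 0.00385 * 296.4)
Rt = 100 * (1 + 1.14114)
Rt = 100 * 2.14114
Rt = 214.114 ohm

214.114 ohm


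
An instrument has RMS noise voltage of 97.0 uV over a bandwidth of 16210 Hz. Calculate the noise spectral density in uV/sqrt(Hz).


Noise spectral density = Vrms / sqrt(BW).
NSD = 97.0 / sqrt(16210)
NSD = 97.0 / 127.3185
NSD = 0.7619 uV/sqrt(Hz)

0.7619 uV/sqrt(Hz)


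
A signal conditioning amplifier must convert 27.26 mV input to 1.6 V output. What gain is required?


Gain = Vout / Vin (converting to same units).
G = 1.6 V / 27.26 mV
G = 1600.0 mV / 27.26 mV
G = 58.69

58.69


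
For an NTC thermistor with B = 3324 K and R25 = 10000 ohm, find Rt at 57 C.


NTC thermistor equation: Rt = R25 * exp(B * (1/T - 1/T25)).
T in Kelvin: 330.15 K, T25 = 298.15 K
1/T - 1/T25 = 1/330.15 - 1/298.15 = -0.00032509
B * (1/T - 1/T25) = 3324 * -0.00032509 = -1.0806
Rt = 10000 * exp(-1.0806) = 3393.9 ohm

3393.9 ohm


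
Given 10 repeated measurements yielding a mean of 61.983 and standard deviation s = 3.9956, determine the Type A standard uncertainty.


The standard uncertainty for Type A evaluation is u = s / sqrt(n).
u = 3.9956 / sqrt(10)
u = 3.9956 / 3.1623
u = 1.2635

1.2635


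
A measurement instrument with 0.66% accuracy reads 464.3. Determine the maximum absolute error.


Absolute error = (accuracy% / 100) * reading.
Error = (0.66 / 100) * 464.3
Error = 0.0066 * 464.3
Error = 3.0644

3.0644


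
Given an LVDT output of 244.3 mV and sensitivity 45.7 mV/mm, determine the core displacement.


Displacement = Vout / sensitivity.
d = 244.3 / 45.7
d = 5.346 mm

5.346 mm


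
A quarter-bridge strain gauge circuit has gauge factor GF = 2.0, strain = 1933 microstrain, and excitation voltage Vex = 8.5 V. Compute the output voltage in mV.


Quarter bridge output: Vout = (GF * epsilon * Vex) / 4.
Vout = (2.0 * 1933e-6 * 8.5) / 4
Vout = 0.032861 / 4 V
Vout = 0.00821525 V = 8.2152 mV

8.2152 mV


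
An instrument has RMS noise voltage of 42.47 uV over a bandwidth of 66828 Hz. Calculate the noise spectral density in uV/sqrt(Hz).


Noise spectral density = Vrms / sqrt(BW).
NSD = 42.47 / sqrt(66828)
NSD = 42.47 / 258.5111
NSD = 0.1643 uV/sqrt(Hz)

0.1643 uV/sqrt(Hz)


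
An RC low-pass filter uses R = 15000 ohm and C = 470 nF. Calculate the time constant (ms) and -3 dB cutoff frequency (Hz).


Time constant: tau = R * C.
tau = 15000 * 4.70e-07 = 0.00705 s
tau = 7.05 ms
Cutoff frequency: fc = 1 / (2*pi*R*C).
fc = 1 / (2*pi*0.00705) = 22.58 Hz

tau = 7.05 ms, fc = 22.58 Hz


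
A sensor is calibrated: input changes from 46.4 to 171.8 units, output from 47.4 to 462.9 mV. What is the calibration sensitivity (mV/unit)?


Sensitivity = (y2 - y1) / (x2 - x1).
S = (462.9 - 47.4) / (171.8 - 46.4)
S = 415.5 / 125.4
S = 3.3134 mV/unit

3.3134 mV/unit


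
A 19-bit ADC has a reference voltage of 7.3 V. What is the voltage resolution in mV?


The resolution (LSB) of an ADC is Vref / 2^n.
LSB = 7.3 / 2^19
LSB = 7.3 / 524288
LSB = 1.392e-05 V = 0.01392365 mV

0.01392365 mV


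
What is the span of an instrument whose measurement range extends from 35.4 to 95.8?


Span = upper range - lower range.
Span = 95.8 - (35.4)
Span = 60.4

60.4


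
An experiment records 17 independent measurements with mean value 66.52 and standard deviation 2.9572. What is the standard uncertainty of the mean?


The standard uncertainty for Type A evaluation is u = s / sqrt(n).
u = 2.9572 / sqrt(17)
u = 2.9572 / 4.1231
u = 0.7172

0.7172
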